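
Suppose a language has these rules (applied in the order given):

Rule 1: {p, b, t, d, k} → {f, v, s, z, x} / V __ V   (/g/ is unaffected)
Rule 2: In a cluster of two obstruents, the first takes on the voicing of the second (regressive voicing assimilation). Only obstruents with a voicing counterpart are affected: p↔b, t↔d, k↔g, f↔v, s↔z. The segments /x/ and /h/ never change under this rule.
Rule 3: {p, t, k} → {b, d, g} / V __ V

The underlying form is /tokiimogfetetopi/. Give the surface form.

Rule 1 (intervocalic spirantization): /k/ is a stop between vowels /o/ and /i/, so it spirantizes to the fricative [x]. /t/ is a stop between vowels /e/ and /e/, so it spirantizes to the fricative [s]. /t/ is a stop between vowels /e/ and /o/, so it spirantizes to the fricative [s]. /p/ is a stop between vowels /o/ and /i/, so it spirantizes to the fricative [f]. /tokiimogfetetopi/ → toxiimogfesesofi.
Rule 2 (regressive voicing assimilation): /g/ precedes the voiceless obstruent /f/, so it devoices to [k] by assimilation. /toxiimogfesesofi/ → toxiimokfesesofi.
Rule 3 (intervocalic voicing): no segment meets the environment; /toxiimokfesesofi/ is unchanged.

toxiimokfesesofi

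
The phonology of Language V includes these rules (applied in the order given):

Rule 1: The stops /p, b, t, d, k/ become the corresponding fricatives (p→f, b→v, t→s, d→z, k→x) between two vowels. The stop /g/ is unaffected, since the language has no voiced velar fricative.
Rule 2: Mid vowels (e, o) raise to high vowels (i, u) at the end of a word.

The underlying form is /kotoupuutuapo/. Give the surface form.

Rule 1 (intervocalic spirantization): /t/ is a stop between vowels /o/ and /o/, so it spirantizes to the fricative [s]. /p/ is a stop between vowels /u/ and /u/, so it spirantizes to the fricative [f]. /t/ is a stop between vowels /u/ and /u/, so it spirantizes to the fricative [s]. /p/ is a stop between vowels /a/ and /o/, so it spirantizes to the fricative [f]. /kotoupuutuapo/ → kosoufuusuafo.
Rule 2 (final vowel raising): /o/ is a mid vowel in word-final position, so it raises to [u]. /kosoufuusuafo/ → kosoufuusuafu.

kosoufuusuafu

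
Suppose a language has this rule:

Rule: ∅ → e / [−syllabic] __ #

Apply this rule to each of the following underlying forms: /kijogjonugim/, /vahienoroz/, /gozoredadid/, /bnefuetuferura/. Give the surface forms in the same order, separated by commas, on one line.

/kijogjonugim/: the form ends in the consonant /m/, so [e] is inserted word-finally. → [kijogjonugime].
/vahienoroz/: the form ends in the consonant /z/, so [e] is inserted word-finally. → [vahienoroze].
/gozoredadid/: the form ends in the consonant /d/, so [e] is inserted word-finally. → [gozoredadide].
/bnefuetuferura/: the rule's environment is not met; surfaces unchanged as [bnefuetuferura].

kijogjonugime, vahienoroze, gozoredadide, bnefuetuferura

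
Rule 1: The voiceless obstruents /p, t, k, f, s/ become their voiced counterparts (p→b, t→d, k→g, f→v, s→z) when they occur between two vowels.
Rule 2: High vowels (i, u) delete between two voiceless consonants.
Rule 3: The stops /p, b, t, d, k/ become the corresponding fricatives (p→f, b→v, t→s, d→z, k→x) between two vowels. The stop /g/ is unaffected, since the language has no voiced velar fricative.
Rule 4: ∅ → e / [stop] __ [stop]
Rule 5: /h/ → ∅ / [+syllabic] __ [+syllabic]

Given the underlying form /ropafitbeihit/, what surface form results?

Rule 1 (intervocalic voicing): /p/ is a voiceless obstruent between vowels /o/ and /a/, so it voices to [b]. /f/ is a voiceless obstruent between vowels /a/ and /i/, so it voices to [v]. /ropafitbeihit/ → robavitbeihit.
Rule 2 (high vowel syncope): /i/ is a high vowel flanked by voiceless consonants /h/ and /t/, so it deletes. /robavitbeihit/ → robavitbeiht.
Rule 3 (intervocalic spirantization): /b/ is a stop between vowels /o/ and /a/, so it spirantizes to the fricative [v]. /robavitbeiht/ → rovavitbeiht.
Rule 4 (stop-cluster e-epenthesis): /t/ and /b/ form a stop–stop cluster, so [e] is inserted between them. /rovavitbeiht/ → rovavitebeiht.
Rule 5 (intervocalic h-deletion): no segment meets the environment; /rovavitebeiht/ is unchanged.

rovavitebeiht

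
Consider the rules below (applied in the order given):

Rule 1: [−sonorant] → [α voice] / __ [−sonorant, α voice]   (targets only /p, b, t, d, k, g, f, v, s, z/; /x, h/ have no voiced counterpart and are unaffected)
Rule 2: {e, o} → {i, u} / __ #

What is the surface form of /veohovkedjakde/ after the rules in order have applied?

veohofkedjagdi

Rule 1 (regressive voicing assimilation): /v/ precedes the voiceless obstruent /k/, so it devoices to [f] by assimilation. /k/ precedes the voiced obstruent /d/, so it voices to [g] by assimilation. /veohovkedjakde/ → veohofkedjagde.
Rule 2 (final vowel raising): /e/ is a mid vowel in word-final position, so it raises to [i]. /veohofkedjagde/ → veohofkedjagdi.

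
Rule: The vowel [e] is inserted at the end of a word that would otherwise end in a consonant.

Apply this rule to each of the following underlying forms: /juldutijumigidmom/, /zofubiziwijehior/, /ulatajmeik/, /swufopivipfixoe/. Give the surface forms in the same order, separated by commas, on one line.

/juldutijumigidmom/: the form ends in the consonant /m/, so [e] is inserted word-finally. → [juldutijumigidmome].
/zofubiziwijehior/: the form ends in the consonant /r/, so [e] is inserted word-finally. → [zofubiziwijehiore].
/ulatajmeik/: the form ends in the consonant /k/, so [e] is inserted word-finally. → [ulatajmeike].
/swufopivipfixoe/: the rule's environment is not met; surfaces unchanged as [swufopivipfixoe].

juldutijumigidmome, zofubiziwijehiore, ulatajmeike, swufopivipfixoe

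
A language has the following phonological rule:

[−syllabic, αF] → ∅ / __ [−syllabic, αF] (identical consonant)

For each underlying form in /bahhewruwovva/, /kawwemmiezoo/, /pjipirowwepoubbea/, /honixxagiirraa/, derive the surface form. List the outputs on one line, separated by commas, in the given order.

bahewruwova, kawemiezoo, pjipirowepoubea, honixagiiraa

/bahhewruwovva/: /hh/ is a geminate; the first /h/ deletes. /vv/ is a geminate; the first /v/ deletes. → [bahewruwova].
/kawwemmiezoo/: /ww/ is a geminate; the first /w/ deletes. /mm/ is a geminate; the first /m/ deletes. → [kawemiezoo].
/pjipirowwepoubbea/: /ww/ is a geminate; the first /w/ deletes. /bb/ is a geminate; the first /b/ deletes. → [pjipirowepoubea].
/honixxagiirraa/: /xx/ is a geminate; the first /x/ deletes. /rr/ is a geminate; the first /r/ deletes. → [honixagiiraa].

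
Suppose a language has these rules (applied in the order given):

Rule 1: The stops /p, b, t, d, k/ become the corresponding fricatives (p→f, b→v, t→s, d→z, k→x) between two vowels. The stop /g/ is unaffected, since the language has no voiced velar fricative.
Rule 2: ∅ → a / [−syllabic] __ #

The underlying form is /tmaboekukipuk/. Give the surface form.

Rule 1 (intervocalic spirantization): /b/ is a stop between vowels /a/ and /o/, so it spirantizes to the fricative [v]. /k/ is a stop between vowels /e/ and /u/, so it spirantizes to the fricative [x]. /k/ is a stop between vowels /u/ and /i/, so it spirantizes to the fricative [x]. /p/ is a stop between vowels /i/ and /u/, so it spirantizes to the fricative [f]. /tmaboekukipuk/ → tmavoexuxifuk.
Rule 2 (final a-epenthesis): the form ends in the consonant /k/, so [a] is inserted word-finally. /tmavoexuxifuk/ → tmavoexuxifuka.

tmavoexuxifuka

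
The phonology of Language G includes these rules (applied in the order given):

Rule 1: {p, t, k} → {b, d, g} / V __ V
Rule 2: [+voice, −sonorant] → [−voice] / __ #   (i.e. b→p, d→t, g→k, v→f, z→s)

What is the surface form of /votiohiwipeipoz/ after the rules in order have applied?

vodiohiwibeibos

Rule 1 (intervocalic voicing): /t/ is a voiceless stop between vowels /o/ and /i/, so it voices to [d]. /p/ is a voiceless stop between vowels /i/ and /e/, so it voices to [b]. /p/ is a voiceless stop between vowels /i/ and /o/, so it voices to [b]. /votiohiwipeipoz/ → vodiohiwibeiboz.
Rule 2 (final devoicing): /z/ is a voiced obstruent in word-final position, so it devoices to [s]. /vodiohiwibeiboz/ → vodiohiwibeibos.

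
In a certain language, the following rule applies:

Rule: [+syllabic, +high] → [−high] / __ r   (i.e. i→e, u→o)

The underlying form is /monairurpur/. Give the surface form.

/i/ is a high vowel immediately before /r/, so it lowers to [e].
/u/ is a high vowel immediately before /r/, so it lowers to [o].
/u/ is a high vowel immediately before /r/, so it lowers to [o].
Surface form: [monaerorpor].

monaerorpor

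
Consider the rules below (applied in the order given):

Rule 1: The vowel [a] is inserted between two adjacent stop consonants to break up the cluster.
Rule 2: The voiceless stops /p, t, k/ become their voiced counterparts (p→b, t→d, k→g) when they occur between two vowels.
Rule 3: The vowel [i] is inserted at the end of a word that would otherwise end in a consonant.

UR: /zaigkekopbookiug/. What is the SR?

Rule 1 (stop-cluster a-epenthesis): /g/ and /k/ form a stop–stop cluster, so [a] is inserted between them. /p/ and /b/ form a stop–stop cluster, so [a] is inserted between them. /zaigkekopbookiug/ → zaigakekopabookiug.
Rule 2 (intervocalic voicing): /k/ is a voiceless stop between vowels /a/ and /e/, so it voices to [g]. /k/ is a voiceless stop between vowels /e/ and /o/, so it voices to [g]. /p/ is a voiceless stop between vowels /o/ and /a/, so it voices to [b]. /k/ is a voiceless stop between vowels /o/ and /i/, so it voices to [g]. /zaigakekopabookiug/ → zaigagegobaboogiug.
Rule 3 (final i-epenthesis): the form ends in the consonant /g/, so [i] is inserted word-finally. /zaigagegobaboogiug/ → zaigagegobaboogiugi.

zaigagegobaboogiugi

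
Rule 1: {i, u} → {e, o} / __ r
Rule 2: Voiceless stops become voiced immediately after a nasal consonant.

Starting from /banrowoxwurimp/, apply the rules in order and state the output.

Rule 1 (pre-rhotic lowering): /u/ is a high vowel immediately before /r/, so it lowers to [o]. /banrowoxwurimp/ → banrowoxworimp.
Rule 2 (post-nasal voicing): /p/ is a voiceless stop immediately after the nasal /m/, so it voices to [b]. /banrowoxworimp/ → banrowoxworimb.

banrowoxworimb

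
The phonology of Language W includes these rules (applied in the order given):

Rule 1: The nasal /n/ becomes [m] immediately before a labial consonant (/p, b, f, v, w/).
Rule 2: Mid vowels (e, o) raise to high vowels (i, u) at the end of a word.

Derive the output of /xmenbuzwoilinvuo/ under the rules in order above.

Rule 1 (nasal place assimilation): /n/ precedes the labial consonant /b/, so it assimilates in place to [m]. /n/ precedes the labial consonant /v/, so it assimilates in place to [m]. /xmenbuzwoilinvuo/ → xmembuzwoilimvuo.
Rule 2 (final vowel raising): /o/ is a mid vowel in word-final position, so it raises to [u]. /xmembuzwoilimvuo/ → xmembuzwoilimvuu.

xmembuzwoilimvuu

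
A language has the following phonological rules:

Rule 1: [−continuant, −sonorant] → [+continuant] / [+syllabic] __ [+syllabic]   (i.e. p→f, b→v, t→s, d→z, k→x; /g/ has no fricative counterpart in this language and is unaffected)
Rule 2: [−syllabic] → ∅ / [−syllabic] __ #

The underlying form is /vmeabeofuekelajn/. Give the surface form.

vmeaveofuexelaj

Rule 1 (intervocalic spirantization): /b/ is a stop between vowels /a/ and /e/, so it spirantizes to the fricative [v]. /k/ is a stop between vowels /e/ and /e/, so it spirantizes to the fricative [x]. /vmeabeofuekelajn/ → vmeaveofuexelajn.
Rule 2 (final cluster simplification): /n/ is the second consonant of a word-final cluster /jn/, so it deletes. /vmeaveofuexelajn/ → vmeaveofuexelaj.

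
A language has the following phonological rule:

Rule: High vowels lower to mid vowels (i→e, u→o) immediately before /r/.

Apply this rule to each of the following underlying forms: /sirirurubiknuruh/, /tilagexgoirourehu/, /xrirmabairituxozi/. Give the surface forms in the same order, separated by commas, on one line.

sererorubiknoruh, tilagexgoeroorehu, xrermabaerituxozi

/sirirurubiknuruh/: /i/ is a high vowel immediately before /r/, so it lowers to [e]. /i/ is a high vowel immediately before /r/, so it lowers to [e]. /u/ is a high vowel immediately before /r/, so it lowers to [o]. /u/ is a high vowel immediately before /r/, so it lowers to [o]. → [sererorubiknoruh].
/tilagexgoirourehu/: /i/ is a high vowel immediately before /r/, so it lowers to [e]. /u/ is a high vowel immediately before /r/, so it lowers to [o]. → [tilagexgoeroorehu].
/xrirmabairituxozi/: /i/ is a high vowel immediately before /r/, so it lowers to [e]. /i/ is a high vowel immediately before /r/, so it lowers to [e]. → [xrermabaerituxozi].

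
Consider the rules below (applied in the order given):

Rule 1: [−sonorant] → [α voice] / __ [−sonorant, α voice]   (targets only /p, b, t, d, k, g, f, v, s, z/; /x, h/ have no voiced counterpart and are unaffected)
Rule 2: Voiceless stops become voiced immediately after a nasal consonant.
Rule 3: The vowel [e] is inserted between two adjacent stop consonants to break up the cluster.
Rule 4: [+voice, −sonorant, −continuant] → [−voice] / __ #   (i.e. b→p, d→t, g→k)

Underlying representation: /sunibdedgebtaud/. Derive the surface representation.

Rule 1 (regressive voicing assimilation): /b/ precedes the voiceless obstruent /t/, so it devoices to [p] by assimilation. /sunibdedgebtaud/ → sunibdedgeptaud.
Rule 2 (post-nasal voicing): no segment meets the environment; /sunibdedgeptaud/ is unchanged.
Rule 3 (stop-cluster e-epenthesis): /b/ and /d/ form a stop–stop cluster, so [e] is inserted between them. /d/ and /g/ form a stop–stop cluster, so [e] is inserted between them. /p/ and /t/ form a stop–stop cluster, so [e] is inserted between them. /sunibdedgeptaud/ → sunibededegepetaud.
Rule 4 (final devoicing): /d/ is a voiced stop in word-final position, so it devoices to [t]. /sunibededegepetaud/ → sunibededegepetaut.

sunibededegepetaut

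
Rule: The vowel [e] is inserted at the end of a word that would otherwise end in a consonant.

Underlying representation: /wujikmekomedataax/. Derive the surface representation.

the form ends in the consonant /x/, so [e] is inserted word-finally.
Surface form: [wujikmekomedataaxe].

wujikmekomedataaxe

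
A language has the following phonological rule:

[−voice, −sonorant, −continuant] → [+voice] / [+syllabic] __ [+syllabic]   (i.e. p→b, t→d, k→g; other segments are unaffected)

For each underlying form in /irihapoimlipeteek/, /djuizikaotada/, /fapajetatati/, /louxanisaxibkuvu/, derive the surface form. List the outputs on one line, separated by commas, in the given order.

/irihapoimlipeteek/: /p/ is a voiceless stop between vowels /a/ and /o/, so it voices to [b]. /p/ is a voiceless stop between vowels /i/ and /e/, so it voices to [b]. /t/ is a voiceless stop between vowels /e/ and /e/, so it voices to [d]. → [irihaboimlibedeek].
/djuizikaotada/: /k/ is a voiceless stop between vowels /i/ and /a/, so it voices to [g]. /t/ is a voiceless stop between vowels /o/ and /a/, so it voices to [d]. → [djuizigaodada].
/fapajetatati/: /p/ is a voiceless stop between vowels /a/ and /a/, so it voices to [b]. /t/ is a voiceless stop between vowels /e/ and /a/, so it voices to [d]. /t/ is a voiceless stop between vowels /a/ and /a/, so it voices to [d]. /t/ is a voiceless stop between vowels /a/ and /i/, so it voices to [d]. → [fabajedadadi].
/louxanisaxibkuvu/: the rule's environment is not met; surfaces unchanged as [louxanisaxibkuvu].

irihaboimlibedeek, djuizigaodada, fabajedadadi, louxanisaxibkuvu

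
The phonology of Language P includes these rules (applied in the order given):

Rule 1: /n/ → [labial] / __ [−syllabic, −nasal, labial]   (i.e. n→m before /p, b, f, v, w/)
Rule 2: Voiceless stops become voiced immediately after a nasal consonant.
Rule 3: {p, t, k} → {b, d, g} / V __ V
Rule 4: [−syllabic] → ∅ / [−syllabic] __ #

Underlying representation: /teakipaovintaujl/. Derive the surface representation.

teagibaovindauj

Rule 1 (nasal place assimilation): no segment meets the environment; /teakipaovintaujl/ is unchanged.
Rule 2 (post-nasal voicing): /t/ is a voiceless stop immediately after the nasal /n/, so it voices to [d]. /teakipaovintaujl/ → teakipaovindaujl.
Rule 3 (intervocalic voicing): /k/ is a voiceless stop between vowels /a/ and /i/, so it voices to [g]. /p/ is a voiceless stop between vowels /i/ and /a/, so it voices to [b]. /teakipaovindaujl/ → teagibaovindaujl.
Rule 4 (final cluster simplification): /l/ is the second consonant of a word-final cluster /jl/, so it deletes. /teagibaovindaujl/ → teagibaovindauj.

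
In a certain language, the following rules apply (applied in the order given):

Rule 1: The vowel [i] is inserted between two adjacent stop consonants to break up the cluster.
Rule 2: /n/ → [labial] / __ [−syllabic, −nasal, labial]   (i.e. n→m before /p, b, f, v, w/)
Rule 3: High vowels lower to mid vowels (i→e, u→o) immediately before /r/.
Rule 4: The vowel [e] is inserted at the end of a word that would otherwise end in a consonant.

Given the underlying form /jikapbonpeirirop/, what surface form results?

Rule 1 (stop-cluster i-epenthesis): /p/ and /b/ form a stop–stop cluster, so [i] is inserted between them. /jikapbonpeirirop/ → jikapibonpeirirop.
Rule 2 (nasal place assimilation): /n/ precedes the labial consonant /p/, so it assimilates in place to [m]. /jikapibonpeirirop/ → jikapibompeirirop.
Rule 3 (pre-rhotic lowering): /i/ is a high vowel immediately before /r/, so it lowers to [e]. /i/ is a high vowel immediately before /r/, so it lowers to [e]. /jikapibompeirirop/ → jikapibompeererop.
Rule 4 (final e-epenthesis): the form ends in the consonant /p/, so [e] is inserted word-finally. /jikapibompeererop/ → jikapibompeererope.

jikapibompeererope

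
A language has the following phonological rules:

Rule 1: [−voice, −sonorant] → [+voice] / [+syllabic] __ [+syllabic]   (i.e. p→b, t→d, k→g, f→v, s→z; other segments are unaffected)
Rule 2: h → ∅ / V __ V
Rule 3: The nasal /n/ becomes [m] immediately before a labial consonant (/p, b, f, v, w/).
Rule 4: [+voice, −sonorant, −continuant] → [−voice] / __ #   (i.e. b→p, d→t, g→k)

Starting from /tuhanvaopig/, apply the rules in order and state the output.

tuamvaobik

Rule 1 (intervocalic voicing): /p/ is a voiceless obstruent between vowels /o/ and /i/, so it voices to [b]. /tuhanvaopig/ → tuhanvaobig.
Rule 2 (intervocalic h-deletion): /h/ occurs between vowels /u/ and /a/, so it deletes. /tuhanvaobig/ → tuanvaobig.
Rule 3 (nasal place assimilation): /n/ precedes the labial consonant /v/, so it assimilates in place to [m]. /tuanvaobig/ → tuamvaobig.
Rule 4 (final devoicing): /g/ is a voiced stop in word-final position, so it devoices to [k]. /tuamvaobig/ → tuamvaobik.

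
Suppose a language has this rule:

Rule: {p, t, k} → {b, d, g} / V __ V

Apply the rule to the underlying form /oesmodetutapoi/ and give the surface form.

oesmodedudaboi

/t/ is a voiceless stop between vowels /e/ and /u/, so it voices to [d].
/t/ is a voiceless stop between vowels /u/ and /a/, so it voices to [d].
/p/ is a voiceless stop between vowels /a/ and /o/, so it voices to [b].
Surface form: [oesmodedudaboi].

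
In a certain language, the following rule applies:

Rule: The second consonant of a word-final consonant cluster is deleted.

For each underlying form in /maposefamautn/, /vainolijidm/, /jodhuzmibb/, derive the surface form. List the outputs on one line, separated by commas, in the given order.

maposefamaut, vainolijid, jodhuzmib

/maposefamautn/: /n/ is the second consonant of a word-final cluster /tn/, so it deletes. → [maposefamaut].
/vainolijidm/: /m/ is the second consonant of a word-final cluster /dm/, so it deletes. → [vainolijid].
/jodhuzmibb/: /b/ is the second consonant of a word-final cluster /bb/, so it deletes. → [jodhuzmib].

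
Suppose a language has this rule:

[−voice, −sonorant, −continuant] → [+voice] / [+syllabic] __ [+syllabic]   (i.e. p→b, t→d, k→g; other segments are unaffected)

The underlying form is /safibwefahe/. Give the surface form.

safibwefahe

No segment of /safibwefahe/ meets the structural description of the rule, so the form surfaces unchanged.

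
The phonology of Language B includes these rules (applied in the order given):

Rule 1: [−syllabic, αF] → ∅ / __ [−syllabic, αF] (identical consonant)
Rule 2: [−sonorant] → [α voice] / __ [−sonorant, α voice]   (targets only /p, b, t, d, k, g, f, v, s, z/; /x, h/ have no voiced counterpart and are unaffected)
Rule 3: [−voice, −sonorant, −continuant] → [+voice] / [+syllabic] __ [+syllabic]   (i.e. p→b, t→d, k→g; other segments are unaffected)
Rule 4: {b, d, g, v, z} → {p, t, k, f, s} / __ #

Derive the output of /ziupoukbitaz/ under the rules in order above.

Rule 1 (degemination): no segment meets the environment; /ziupoukbitaz/ is unchanged.
Rule 2 (regressive voicing assimilation): /k/ precedes the voiced obstruent /b/, so it voices to [g] by assimilation. /ziupoukbitaz/ → ziupougbitaz.
Rule 3 (intervocalic voicing): /p/ is a voiceless stop between vowels /u/ and /o/, so it voices to [b]. /t/ is a voiceless stop between vowels /i/ and /a/, so it voices to [d]. /ziupougbitaz/ → ziubougbidaz.
Rule 4 (final devoicing): /z/ is a voiced obstruent in word-final position, so it devoices to [s]. /ziubougbidaz/ → ziubougbidas.

ziubougbidas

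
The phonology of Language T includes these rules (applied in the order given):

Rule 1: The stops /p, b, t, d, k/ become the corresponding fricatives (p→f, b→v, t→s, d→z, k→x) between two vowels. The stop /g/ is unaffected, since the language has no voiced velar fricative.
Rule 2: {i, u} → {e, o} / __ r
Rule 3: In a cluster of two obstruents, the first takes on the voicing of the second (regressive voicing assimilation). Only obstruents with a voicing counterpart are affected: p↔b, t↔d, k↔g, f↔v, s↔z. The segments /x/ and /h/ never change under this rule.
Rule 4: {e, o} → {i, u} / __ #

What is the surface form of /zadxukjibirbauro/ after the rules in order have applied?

Rule 1 (intervocalic spirantization): /b/ is a stop between vowels /i/ and /i/, so it spirantizes to the fricative [v]. /zadxukjibirbauro/ → zadxukjivirbauro.
Rule 2 (pre-rhotic lowering): /i/ is a high vowel immediately before /r/, so it lowers to [e]. /u/ is a high vowel immediately before /r/, so it lowers to [o]. /zadxukjivirbauro/ → zadxukjiverbaoro.
Rule 3 (regressive voicing assimilation): /d/ precedes the voiceless obstruent /x/, so it devoices to [t] by assimilation. /zadxukjiverbaoro/ → zatxukjiverbaoro.
Rule 4 (final vowel raising): /o/ is a mid vowel in word-final position, so it raises to [u]. /zatxukjiverbaoro/ → zatxukjiverbaoru.

zatxukjiverbaoru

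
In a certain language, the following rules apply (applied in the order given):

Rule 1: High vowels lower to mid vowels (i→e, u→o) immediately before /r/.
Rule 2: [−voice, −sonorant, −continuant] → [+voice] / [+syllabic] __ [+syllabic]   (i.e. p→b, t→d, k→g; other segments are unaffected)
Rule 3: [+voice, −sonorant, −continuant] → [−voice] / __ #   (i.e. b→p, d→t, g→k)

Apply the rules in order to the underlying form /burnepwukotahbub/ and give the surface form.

bornepwugodahbup

Rule 1 (pre-rhotic lowering): /u/ is a high vowel immediately before /r/, so it lowers to [o]. /burnepwukotahbub/ → bornepwukotahbub.
Rule 2 (intervocalic voicing): /k/ is a voiceless stop between vowels /u/ and /o/, so it voices to [g]. /t/ is a voiceless stop between vowels /o/ and /a/, so it voices to [d]. /bornepwukotahbub/ → bornepwugodahbub.
Rule 3 (final devoicing): /b/ is a voiced stop in word-final position, so it devoices to [p]. /bornepwugodahbub/ → bornepwugodahbup.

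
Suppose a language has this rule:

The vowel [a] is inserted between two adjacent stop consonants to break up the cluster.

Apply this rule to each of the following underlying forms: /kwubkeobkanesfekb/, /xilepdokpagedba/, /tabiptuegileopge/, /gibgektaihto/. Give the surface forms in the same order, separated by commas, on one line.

/kwubkeobkanesfekb/: /b/ and /k/ form a stop–stop cluster, so [a] is inserted between them. /b/ and /k/ form a stop–stop cluster, so [a] is inserted between them. /k/ and /b/ form a stop–stop cluster, so [a] is inserted between them. → [kwubakeobakanesfekab].
/xilepdokpagedba/: /p/ and /d/ form a stop–stop cluster, so [a] is inserted between them. /k/ and /p/ form a stop–stop cluster, so [a] is inserted between them. /d/ and /b/ form a stop–stop cluster, so [a] is inserted between them. → [xilepadokapagedaba].
/tabiptuegileopge/: /p/ and /t/ form a stop–stop cluster, so [a] is inserted between them. /p/ and /g/ form a stop–stop cluster, so [a] is inserted between them. → [tabipatuegileopage].
/gibgektaihto/: /b/ and /g/ form a stop–stop cluster, so [a] is inserted between them. /k/ and /t/ form a stop–stop cluster, so [a] is inserted between them. → [gibagekataihto].

kwubakeobakanesfekab, xilepadokapagedaba, tabipatuegileopage, gibagekataihto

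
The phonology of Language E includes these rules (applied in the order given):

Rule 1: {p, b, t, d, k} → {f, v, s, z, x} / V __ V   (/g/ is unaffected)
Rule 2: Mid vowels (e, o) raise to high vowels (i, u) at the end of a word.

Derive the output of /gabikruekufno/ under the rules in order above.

gavikruexufnu

Rule 1 (intervocalic spirantization): /b/ is a stop between vowels /a/ and /i/, so it spirantizes to the fricative [v]. /k/ is a stop between vowels /e/ and /u/, so it spirantizes to the fricative [x]. /gabikruekufno/ → gavikruexufno.
Rule 2 (final vowel raising): /o/ is a mid vowel in word-final position, so it raises to [u]. /gavikruexufno/ → gavikruexufnu.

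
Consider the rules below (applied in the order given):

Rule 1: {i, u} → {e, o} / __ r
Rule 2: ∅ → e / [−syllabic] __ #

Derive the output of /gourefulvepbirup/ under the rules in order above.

Rule 1 (pre-rhotic lowering): /u/ is a high vowel immediately before /r/, so it lowers to [o]. /i/ is a high vowel immediately before /r/, so it lowers to [e]. /gourefulvepbirup/ → goorefulvepberup.
Rule 2 (final e-epenthesis): the form ends in the consonant /p/, so [e] is inserted word-finally. /goorefulvepberup/ → goorefulvepberupe.

goorefulvepberupe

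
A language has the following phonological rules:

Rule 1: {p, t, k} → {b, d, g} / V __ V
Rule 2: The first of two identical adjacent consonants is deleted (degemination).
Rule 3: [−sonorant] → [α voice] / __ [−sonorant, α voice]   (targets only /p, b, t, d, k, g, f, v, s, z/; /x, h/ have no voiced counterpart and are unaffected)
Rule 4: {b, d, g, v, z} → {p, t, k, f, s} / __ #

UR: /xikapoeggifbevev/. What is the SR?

xigaboegivbevef

Rule 1 (intervocalic voicing): /k/ is a voiceless stop between vowels /i/ and /a/, so it voices to [g]. /p/ is a voiceless stop between vowels /a/ and /o/, so it voices to [b]. /xikapoeggifbevev/ → xigaboeggifbevev.
Rule 2 (degemination): /gg/ is a geminate; the first /g/ deletes. /xigaboeggifbevev/ → xigaboegifbevev.
Rule 3 (regressive voicing assimilation): /f/ precedes the voiced obstruent /b/, so it voices to [v] by assimilation. /xigaboegifbevev/ → xigaboegivbevev.
Rule 4 (final devoicing): /v/ is a voiced obstruent in word-final position, so it devoices to [f]. /xigaboegivbevev/ → xigaboegivbevef.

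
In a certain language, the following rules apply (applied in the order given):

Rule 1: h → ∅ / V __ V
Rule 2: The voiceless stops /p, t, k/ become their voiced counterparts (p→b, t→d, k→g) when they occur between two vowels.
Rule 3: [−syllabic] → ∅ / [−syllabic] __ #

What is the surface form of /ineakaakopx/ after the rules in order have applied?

Rule 1 (intervocalic h-deletion): no segment meets the environment; /ineakaakopx/ is unchanged.
Rule 2 (intervocalic voicing): /k/ is a voiceless stop between vowels /a/ and /a/, so it voices to [g]. /k/ is a voiceless stop between vowels /a/ and /o/, so it voices to [g]. /ineakaakopx/ → ineagaagopx.
Rule 3 (final cluster simplification): /x/ is the second consonant of a word-final cluster /px/, so it deletes. /ineagaagopx/ → ineagaagop.

ineagaagop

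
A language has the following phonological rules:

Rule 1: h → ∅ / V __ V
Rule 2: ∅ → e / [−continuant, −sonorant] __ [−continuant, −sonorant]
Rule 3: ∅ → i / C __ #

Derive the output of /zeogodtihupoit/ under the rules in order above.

zeogodetiupoiti

Rule 1 (intervocalic h-deletion): /h/ occurs between vowels /i/ and /u/, so it deletes. /zeogodtihupoit/ → zeogodtiupoit.
Rule 2 (stop-cluster e-epenthesis): /d/ and /t/ form a stop–stop cluster, so [e] is inserted between them. /zeogodtiupoit/ → zeogodetiupoit.
Rule 3 (final i-epenthesis): the form ends in the consonant /t/, so [i] is inserted word-finally. /zeogodetiupoit/ → zeogodetiupoiti.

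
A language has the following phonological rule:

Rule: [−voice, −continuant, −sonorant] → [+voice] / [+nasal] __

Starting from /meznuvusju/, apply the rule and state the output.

No segment of /meznuvusju/ meets the structural description of the rule, so the form surfaces unchanged.

meznuvusju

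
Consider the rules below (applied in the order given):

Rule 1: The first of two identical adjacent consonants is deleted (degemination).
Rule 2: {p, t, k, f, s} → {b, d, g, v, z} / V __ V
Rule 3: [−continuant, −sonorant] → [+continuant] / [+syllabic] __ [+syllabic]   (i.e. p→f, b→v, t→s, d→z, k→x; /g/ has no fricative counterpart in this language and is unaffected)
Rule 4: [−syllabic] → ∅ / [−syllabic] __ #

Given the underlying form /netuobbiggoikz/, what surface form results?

nezuovigoik

Rule 1 (degemination): /bb/ is a geminate; the first /b/ deletes. /gg/ is a geminate; the first /g/ deletes. /netuobbiggoikz/ → netuobigoikz.
Rule 2 (intervocalic voicing): /t/ is a voiceless obstruent between vowels /e/ and /u/, so it voices to [d]. /netuobigoikz/ → neduobigoikz.
Rule 3 (intervocalic spirantization): /d/ is a stop between vowels /e/ and /u/, so it spirantizes to the fricative [z]. /b/ is a stop between vowels /o/ and /i/, so it spirantizes to the fricative [v]. /neduobigoikz/ → nezuovigoikz.
Rule 4 (final cluster simplification): /z/ is the second consonant of a word-final cluster /kz/, so it deletes. /nezuovigoikz/ → nezuovigoik.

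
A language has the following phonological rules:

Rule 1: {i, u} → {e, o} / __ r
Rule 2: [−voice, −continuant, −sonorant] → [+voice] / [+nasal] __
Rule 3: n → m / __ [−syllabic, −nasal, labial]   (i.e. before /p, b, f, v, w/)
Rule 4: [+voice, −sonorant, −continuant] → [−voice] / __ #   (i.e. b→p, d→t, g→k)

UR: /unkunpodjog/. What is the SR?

Rule 1 (pre-rhotic lowering): no segment meets the environment; /unkunpodjog/ is unchanged.
Rule 2 (post-nasal voicing): /k/ is a voiceless stop immediately after the nasal /n/, so it voices to [g]. /p/ is a voiceless stop immediately after the nasal /n/, so it voices to [b]. /unkunpodjog/ → ungunbodjog.
Rule 3 (nasal place assimilation): /n/ precedes the labial consonant /b/, so it assimilates in place to [m]. /ungunbodjog/ → ungumbodjog.
Rule 4 (final devoicing): /g/ is a voiced stop in word-final position, so it devoices to [k]. /ungumbodjog/ → ungumbodjok.

ungumbodjok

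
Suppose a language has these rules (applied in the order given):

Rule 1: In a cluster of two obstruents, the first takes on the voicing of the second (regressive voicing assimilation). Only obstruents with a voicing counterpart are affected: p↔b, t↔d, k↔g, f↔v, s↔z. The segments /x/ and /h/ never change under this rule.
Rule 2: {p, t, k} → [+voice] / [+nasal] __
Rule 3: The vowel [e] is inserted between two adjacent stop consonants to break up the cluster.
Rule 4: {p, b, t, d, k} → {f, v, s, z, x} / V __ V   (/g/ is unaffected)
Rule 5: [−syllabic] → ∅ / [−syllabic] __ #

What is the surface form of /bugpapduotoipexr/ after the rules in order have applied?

Rule 1 (regressive voicing assimilation): /g/ precedes the voiceless obstruent /p/, so it devoices to [k] by assimilation. /p/ precedes the voiced obstruent /d/, so it voices to [b] by assimilation. /bugpapduotoipexr/ → bukpabduotoipexr.
Rule 2 (post-nasal voicing): no segment meets the environment; /bukpabduotoipexr/ is unchanged.
Rule 3 (stop-cluster e-epenthesis): /k/ and /p/ form a stop–stop cluster, so [e] is inserted between them. /b/ and /d/ form a stop–stop cluster, so [e] is inserted between them. /bukpabduotoipexr/ → bukepabeduotoipexr.
Rule 4 (intervocalic spirantization): /k/ is a stop between vowels /u/ and /e/, so it spirantizes to the fricative [x]. /p/ is a stop between vowels /e/ and /a/, so it spirantizes to the fricative [f]. /b/ is a stop between vowels /a/ and /e/, so it spirantizes to the fricative [v]. /d/ is a stop between vowels /e/ and /u/, so it spirantizes to the fricative [z]. /t/ is a stop between vowels /o/ and /o/, so it spirantizes to the fricative [s]. /p/ is a stop between vowels /i/ and /e/, so it spirantizes to the fricative [f]. /bukepabeduotoipexr/ → buxefavezuosoifexr.
Rule 5 (final cluster simplification): /r/ is the second consonant of a word-final cluster /xr/, so it deletes. /buxefavezuosoifexr/ → buxefavezuosoifex.

buxefavezuosoifex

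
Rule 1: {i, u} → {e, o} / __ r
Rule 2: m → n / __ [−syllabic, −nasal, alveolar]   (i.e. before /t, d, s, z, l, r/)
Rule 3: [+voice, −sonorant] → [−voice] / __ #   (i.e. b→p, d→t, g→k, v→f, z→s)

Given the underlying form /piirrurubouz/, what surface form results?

Rule 1 (pre-rhotic lowering): /i/ is a high vowel immediately before /r/, so it lowers to [e]. /u/ is a high vowel immediately before /r/, so it lowers to [o]. /piirrurubouz/ → pierrorubouz.
Rule 2 (nasal place assimilation): no segment meets the environment; /pierrorubouz/ is unchanged.
Rule 3 (final devoicing): /z/ is a voiced obstruent in word-final position, so it devoices to [s]. /pierrorubouz/ → pierrorubous.

pierrorubous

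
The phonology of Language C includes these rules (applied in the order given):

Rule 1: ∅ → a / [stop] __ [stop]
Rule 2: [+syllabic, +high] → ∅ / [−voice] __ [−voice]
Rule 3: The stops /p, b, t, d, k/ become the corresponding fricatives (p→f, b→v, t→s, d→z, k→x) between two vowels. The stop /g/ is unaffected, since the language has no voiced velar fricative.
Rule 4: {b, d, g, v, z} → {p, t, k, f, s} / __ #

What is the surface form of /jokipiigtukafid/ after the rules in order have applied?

jokpiigatkafit

Rule 1 (stop-cluster a-epenthesis): /g/ and /t/ form a stop–stop cluster, so [a] is inserted between them. /jokipiigtukafid/ → jokipiigatukafid.
Rule 2 (high vowel syncope): /i/ is a high vowel flanked by voiceless consonants /k/ and /p/, so it deletes. /u/ is a high vowel flanked by voiceless consonants /t/ and /k/, so it deletes. /jokipiigatukafid/ → jokpiigatkafid.
Rule 3 (intervocalic spirantization): no segment meets the environment; /jokpiigatkafid/ is unchanged.
Rule 4 (final devoicing): /d/ is a voiced obstruent in word-final position, so it devoices to [t]. /jokpiigatkafid/ → jokpiigatkafit.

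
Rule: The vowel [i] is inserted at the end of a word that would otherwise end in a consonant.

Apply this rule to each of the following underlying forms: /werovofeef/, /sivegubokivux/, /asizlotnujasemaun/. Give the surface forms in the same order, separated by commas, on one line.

werovofeefi, sivegubokivuxi, asizlotnujasemauni

/werovofeef/: the form ends in the consonant /f/, so [i] is inserted word-finally. → [werovofeefi].
/sivegubokivux/: the form ends in the consonant /x/, so [i] is inserted word-finally. → [sivegubokivuxi].
/asizlotnujasemaun/: the form ends in the consonant /n/, so [i] is inserted word-finally. → [asizlotnujasemauni].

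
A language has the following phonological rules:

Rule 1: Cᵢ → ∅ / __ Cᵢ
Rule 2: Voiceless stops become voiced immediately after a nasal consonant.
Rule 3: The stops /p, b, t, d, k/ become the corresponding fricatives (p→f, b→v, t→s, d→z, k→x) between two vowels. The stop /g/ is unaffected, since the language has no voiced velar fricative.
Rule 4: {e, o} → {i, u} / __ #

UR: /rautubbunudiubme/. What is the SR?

Rule 1 (degemination): /bb/ is a geminate; the first /b/ deletes. /rautubbunudiubme/ → rautubunudiubme.
Rule 2 (post-nasal voicing): no segment meets the environment; /rautubunudiubme/ is unchanged.
Rule 3 (intervocalic spirantization): /t/ is a stop between vowels /u/ and /u/, so it spirantizes to the fricative [s]. /b/ is a stop between vowels /u/ and /u/, so it spirantizes to the fricative [v]. /d/ is a stop between vowels /u/ and /i/, so it spirantizes to the fricative [z]. /rautubunudiubme/ → rausuvunuziubme.
Rule 4 (final vowel raising): /e/ is a mid vowel in word-final position, so it raises to [i]. /rausuvunuziubme/ → rausuvunuziubmi.

rausuvunuziubmi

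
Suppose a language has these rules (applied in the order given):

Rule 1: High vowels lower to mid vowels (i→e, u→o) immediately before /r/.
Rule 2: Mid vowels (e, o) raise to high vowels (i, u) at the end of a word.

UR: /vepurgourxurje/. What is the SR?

veporgoorxorji

Rule 1 (pre-rhotic lowering): /u/ is a high vowel immediately before /r/, so it lowers to [o]. /u/ is a high vowel immediately before /r/, so it lowers to [o]. /u/ is a high vowel immediately before /r/, so it lowers to [o]. /vepurgourxurje/ → veporgoorxorje.
Rule 2 (final vowel raising): /e/ is a mid vowel in word-final position, so it raises to [i]. /veporgoorxorje/ → veporgoorxorji.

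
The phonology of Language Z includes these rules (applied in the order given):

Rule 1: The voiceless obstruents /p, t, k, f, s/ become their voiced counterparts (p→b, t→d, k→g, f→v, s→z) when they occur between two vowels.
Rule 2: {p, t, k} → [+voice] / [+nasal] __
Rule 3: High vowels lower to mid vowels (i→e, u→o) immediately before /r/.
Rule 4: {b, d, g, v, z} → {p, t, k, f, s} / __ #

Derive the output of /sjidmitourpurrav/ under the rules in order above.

Rule 1 (intervocalic voicing): /t/ is a voiceless obstruent between vowels /i/ and /o/, so it voices to [d]. /sjidmitourpurrav/ → sjidmidourpurrav.
Rule 2 (post-nasal voicing): no segment meets the environment; /sjidmidourpurrav/ is unchanged.
Rule 3 (pre-rhotic lowering): /u/ is a high vowel immediately before /r/, so it lowers to [o]. /u/ is a high vowel immediately before /r/, so it lowers to [o]. /sjidmidourpurrav/ → sjidmidoorporrav.
Rule 4 (final devoicing): /v/ is a voiced obstruent in word-final position, so it devoices to [f]. /sjidmidoorporrav/ → sjidmidoorporraf.

sjidmidoorporraf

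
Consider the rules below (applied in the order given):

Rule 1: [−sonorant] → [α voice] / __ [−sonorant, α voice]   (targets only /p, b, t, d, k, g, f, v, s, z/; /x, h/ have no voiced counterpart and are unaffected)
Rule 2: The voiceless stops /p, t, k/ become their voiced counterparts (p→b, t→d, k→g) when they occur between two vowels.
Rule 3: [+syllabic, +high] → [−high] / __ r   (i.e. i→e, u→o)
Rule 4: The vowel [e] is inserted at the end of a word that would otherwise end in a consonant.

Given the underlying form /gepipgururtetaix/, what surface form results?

Rule 1 (regressive voicing assimilation): /p/ precedes the voiced obstruent /g/, so it voices to [b] by assimilation. /gepipgururtetaix/ → gepibgururtetaix.
Rule 2 (intervocalic voicing): /p/ is a voiceless stop between vowels /e/ and /i/, so it voices to [b]. /t/ is a voiceless stop between vowels /e/ and /a/, so it voices to [d]. /gepibgururtetaix/ → gebibgururtedaix.
Rule 3 (pre-rhotic lowering): /u/ is a high vowel immediately before /r/, so it lowers to [o]. /u/ is a high vowel immediately before /r/, so it lowers to [o]. /gebibgururtedaix/ → gebibgorortedaix.
Rule 4 (final e-epenthesis): the form ends in the consonant /x/, so [e] is inserted word-finally. /gebibgorortedaix/ → gebibgorortedaixe.

gebibgorortedaixe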